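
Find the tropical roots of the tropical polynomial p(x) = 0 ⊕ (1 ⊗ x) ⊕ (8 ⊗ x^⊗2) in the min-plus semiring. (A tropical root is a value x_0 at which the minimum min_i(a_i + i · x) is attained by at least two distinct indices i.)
Roots: {-7, -1}

Each tropical root is a break point of the lower envelope of the lines y = a_i + i · x (there are 3 lines, with slopes 0, 1, ..., 2). Only the lines that attain the minimum somewhere contribute to roots; other lines are dominated. Here the surviving (envelope) indices are i = 2, i = 1, i = 0.
Intersections between consecutive envelope lines give the roots: for adjacent envelope indices i < j the intersection is x = (a_i − a_j) / (j − i). Reading off the sorted break points: {-7, -1}.
Verification: at each break x_0, at least two indices attain the minimum of min_i(a_i + i · x_0).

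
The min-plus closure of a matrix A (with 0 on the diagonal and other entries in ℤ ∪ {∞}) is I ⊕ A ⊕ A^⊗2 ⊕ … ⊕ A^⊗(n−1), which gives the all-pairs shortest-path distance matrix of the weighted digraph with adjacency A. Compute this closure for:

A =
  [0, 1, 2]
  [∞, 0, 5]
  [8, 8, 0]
Closure =
  [0, 1, 2]
  [13, 0, 5]
  [8, 8, 0]

This is the Floyd-Warshall all-pairs shortest-path computation. For each intermediate vertex k = 0, 1, …, 2, update dist[i][j] ← min(dist[i][j], dist[i][k] + dist[k][j]). The final matrix gives, for each (i, j), the minimum total weight of any directed path from i to j (possibly empty when i = j).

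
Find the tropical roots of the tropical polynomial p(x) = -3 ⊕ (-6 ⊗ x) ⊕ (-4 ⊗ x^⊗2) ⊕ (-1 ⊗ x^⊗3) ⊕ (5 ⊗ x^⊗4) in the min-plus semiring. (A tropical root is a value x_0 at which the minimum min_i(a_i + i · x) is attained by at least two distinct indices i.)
Roots: {-6, -3, -2, 3}

Each tropical root is a break point of the lower envelope of the lines y = a_i + i · x (there are 5 lines, with slopes 0, 1, ..., 4). Only the lines that attain the minimum somewhere contribute to roots; other lines are dominated. Here the surviving (envelope) indices are i = 4, i = 3, i = 2, i = 1, i = 0.
Intersections between consecutive envelope lines give the roots: for adjacent envelope indices i < j the intersection is x = (a_i − a_j) / (j − i). Reading off the sorted break points: {-6, -3, -2, 3}.
Verification: at each break x_0, at least two indices attain the minimum of min_i(a_i + i · x_0).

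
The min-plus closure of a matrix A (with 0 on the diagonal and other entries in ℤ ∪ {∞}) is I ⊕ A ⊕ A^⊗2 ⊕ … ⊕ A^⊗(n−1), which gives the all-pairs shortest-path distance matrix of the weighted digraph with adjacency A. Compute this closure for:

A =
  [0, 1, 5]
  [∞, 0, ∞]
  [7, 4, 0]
Closure =
  [0, 1, 5]
  [∞, 0, ∞]
  [7, 4, 0]

This is the Floyd-Warshall all-pairs shortest-path computation. For each intermediate vertex k = 0, 1, …, 2, update dist[i][j] ← min(dist[i][j], dist[i][k] + dist[k][j]). The final matrix gives, for each (i, j), the minimum total weight of any directed path from i to j (possibly empty when i = j).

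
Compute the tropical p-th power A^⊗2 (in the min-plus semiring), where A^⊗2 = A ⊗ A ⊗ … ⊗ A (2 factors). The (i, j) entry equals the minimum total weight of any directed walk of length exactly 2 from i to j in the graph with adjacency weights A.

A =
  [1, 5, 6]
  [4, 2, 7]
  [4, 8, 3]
A^⊗2 =
  [2, 6, 7]
  [5, 4, 9]
  [5, 9, 6]

Each entry (A^⊗2)_ij equals the minimum over all length-2 walks i = v_0 → v_1 → … → v_2 = j of Σ_t A[v_t][v_{t+1}]. For example, for (i, j) = (0, 2) we minimise over 3 possible intermediate vertex sequences; the minimum is 7, attained along the walk 0 → 0 → 2.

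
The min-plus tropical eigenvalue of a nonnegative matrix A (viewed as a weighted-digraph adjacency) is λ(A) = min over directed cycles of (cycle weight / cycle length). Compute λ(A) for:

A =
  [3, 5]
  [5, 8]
λ(A) = 3

Enumerate directed cycles and compute their means (weight / length). Sample:
  cycle 0 → 0: weight = 3, length = 1, mean = 3/1 ≈ 3.000
  cycle 1 → 1: weight = 8, length = 1, mean = 8/1 ≈ 8.000
  cycle 0 → 1 → 0: weight = 10, length = 2, mean = 10/2 ≈ 5.000
  cycle 1 → 0 → 1: weight = 10, length = 2, mean = 10/2 ≈ 5.000
Minimum mean = 3.000, attained e.g. along the cycle 0 → 0 with weight 3 and length 1. So λ(A) = 3/1 = 3.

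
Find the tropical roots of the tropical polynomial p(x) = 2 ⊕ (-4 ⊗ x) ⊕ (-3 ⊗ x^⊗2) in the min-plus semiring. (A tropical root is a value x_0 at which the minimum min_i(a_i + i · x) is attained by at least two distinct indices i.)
Roots: {-1, 6}

Each tropical root is a break point of the lower envelope of the lines y = a_i + i · x (there are 3 lines, with slopes 0, 1, ..., 2). Only the lines that attain the minimum somewhere contribute to roots; other lines are dominated. Here the surviving (envelope) indices are i = 2, i = 1, i = 0.
Intersections between consecutive envelope lines give the roots: for adjacent envelope indices i < j the intersection is x = (a_i − a_j) / (j − i). Reading off the sorted break points: {-1, 6}.
Verification: at each break x_0, at least two indices attain the minimum of min_i(a_i + i · x_0).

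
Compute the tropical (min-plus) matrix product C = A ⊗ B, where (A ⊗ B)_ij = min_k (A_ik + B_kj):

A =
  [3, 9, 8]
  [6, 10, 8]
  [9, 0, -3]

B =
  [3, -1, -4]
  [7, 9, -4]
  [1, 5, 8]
A ⊗ B =
  [6, 2, -1]
  [9, 5, 2]
  [-2, 2, -4]

Apply the min-plus product entry-by-entry:
  C[0][0] = min over k of (A[0][0] + B[0][0] = 3 + 3 = 6, A[0][1] + B[1][0] = 9 + 7 = 16, A[0][2] + B[2][0] = 8 + 1 = 9) = 6 (attained at k = 0)
  C[0][1] = min over k of (A[0][0] + B[0][1] = 3 + -1 = 2, A[0][1] + B[1][1] = 9 + 9 = 18, A[0][2] + B[2][1] = 8 + 5 = 13) = 2 (attained at k = 0)
  C[0][2] = min over k of (A[0][0] + B[0][2] = 3 + -4 = -1, A[0][1] + B[1][2] = 9 + -4 = 5, A[0][2] + B[2][2] = 8 + 8 = 16) = -1 (attained at k = 0)
  C[1][0] = min over k of (A[1][0] + B[0][0] = 6 + 3 = 9, A[1][1] + B[1][0] = 10 + 7 = 17, A[1][2] + B[2][0] = 8 + 1 = 9) = 9 (attained at k = 0)
  C[1][1] = min over k of (A[1][0] + B[0][1] = 6 + -1 = 5, A[1][1] + B[1][1] = 10 + 9 = 19, A[1][2] + B[2][1] = 8 + 5 = 13) = 5 (attained at k = 0)
  C[1][2] = min over k of (A[1][0] + B[0][2] = 6 + -4 = 2, A[1][1] + B[1][2] = 10 + -4 = 6, A[1][2] + B[2][2] = 8 + 8 = 16) = 2 (attained at k = 0)
  C[2][0] = min over k of (A[2][0] + B[0][0] = 9 + 3 = 12, A[2][1] + B[1][0] = 0 + 7 = 7, A[2][2] + B[2][0] = -3 + 1 = -2) = -2 (attained at k = 2)
  C[2][1] = min over k of (A[2][0] + B[0][1] = 9 + -1 = 8, A[2][1] + B[1][1] = 0 + 9 = 9, A[2][2] + B[2][1] = -3 + 5 = 2) = 2 (attained at k = 2)
  C[2][2] = min over k of (A[2][0] + B[0][2] = 9 + -4 = 5, A[2][1] + B[1][2] = 0 + -4 = -4, A[2][2] + B[2][2] = -3 + 8 = 5) = -4 (attained at k = 1)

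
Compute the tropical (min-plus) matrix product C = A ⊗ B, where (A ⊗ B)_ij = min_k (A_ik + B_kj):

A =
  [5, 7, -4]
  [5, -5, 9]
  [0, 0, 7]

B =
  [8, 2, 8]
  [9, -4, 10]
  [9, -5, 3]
A ⊗ B =
  [5, -9, -1]
  [4, -9, 5]
  [8, -4, 8]

Apply the min-plus product entry-by-entry:
  C[0][0] = min over k of (A[0][0] + B[0][0] = 5 + 8 = 13, A[0][1] + B[1][0] = 7 + 9 = 16, A[0][2] + B[2][0] = -4 + 9 = 5) = 5 (attained at k = 2)
  C[0][1] = min over k of (A[0][0] + B[0][1] = 5 + 2 = 7, A[0][1] + B[1][1] = 7 + -4 = 3, A[0][2] + B[2][1] = -4 + -5 = -9) = -9 (attained at k = 2)
  C[0][2] = min over k of (A[0][0] + B[0][2] = 5 + 8 = 13, A[0][1] + B[1][2] = 7 + 10 = 17, A[0][2] + B[2][2] = -4 + 3 = -1) = -1 (attained at k = 2)
  C[1][0] = min over k of (A[1][0] + B[0][0] = 5 + 8 = 13, A[1][1] + B[1][0] = -5 + 9 = 4, A[1][2] + B[2][0] = 9 + 9 = 18) = 4 (attained at k = 1)
  C[1][1] = min over k of (A[1][0] + B[0][1] = 5 + 2 = 7, A[1][1] + B[1][1] = -5 + -4 = -9, A[1][2] + B[2][1] = 9 + -5 = 4) = -9 (attained at k = 1)
  C[1][2] = min over k of (A[1][0] + B[0][2] = 5 + 8 = 13, A[1][1] + B[1][2] = -5 + 10 = 5, A[1][2] + B[2][2] = 9 + 3 = 12) = 5 (attained at k = 1)
  C[2][0] = min over k of (A[2][0] + B[0][0] = 0 + 8 = 8, A[2][1] + B[1][0] = 0 + 9 = 9, A[2][2] + B[2][0] = 7 + 9 = 16) = 8 (attained at k = 0)
  C[2][1] = min over k of (A[2][0] + B[0][1] = 0 + 2 = 2, A[2][1] + B[1][1] = 0 + -4 = -4, A[2][2] + B[2][1] = 7 + -5 = 2) = -4 (attained at k = 1)
  C[2][2] = min over k of (A[2][0] + B[0][2] = 0 + 8 = 8, A[2][1] + B[1][2] = 0 + 10 = 10, A[2][2] + B[2][2] = 7 + 3 = 10) = 8 (attained at k = 0)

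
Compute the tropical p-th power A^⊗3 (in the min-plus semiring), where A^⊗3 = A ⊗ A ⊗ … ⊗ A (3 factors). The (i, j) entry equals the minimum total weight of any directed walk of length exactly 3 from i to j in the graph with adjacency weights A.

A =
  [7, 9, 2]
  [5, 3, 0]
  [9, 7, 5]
A^⊗3 =
  [14, 12, 9]
  [11, 9, 6]
  [15, 13, 10]

Each entry (A^⊗3)_ij equals the minimum over all length-3 walks i = v_0 → v_1 → … → v_3 = j of Σ_t A[v_t][v_{t+1}]. For example, for (i, j) = (0, 2) we minimise over 9 possible intermediate vertex sequences; the minimum is 9, attained along the walk 0 → 2 → 1 → 2.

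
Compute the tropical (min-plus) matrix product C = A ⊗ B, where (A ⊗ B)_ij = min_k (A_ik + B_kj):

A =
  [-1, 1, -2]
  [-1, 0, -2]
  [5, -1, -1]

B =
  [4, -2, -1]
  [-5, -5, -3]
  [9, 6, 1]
A ⊗ B =
  [-4, -4, -2]
  [-5, -5, -3]
  [-6, -6, -4]

Apply the min-plus product entry-by-entry:
  C[0][0] = min over k of (A[0][0] + B[0][0] = -1 + 4 = 3, A[0][1] + B[1][0] = 1 + -5 = -4, A[0][2] + B[2][0] = -2 + 9 = 7) = -4 (attained at k = 1)
  C[0][1] = min over k of (A[0][0] + B[0][1] = -1 + -2 = -3, A[0][1] + B[1][1] = 1 + -5 = -4, A[0][2] + B[2][1] = -2 + 6 = 4) = -4 (attained at k = 1)
  C[0][2] = min over k of (A[0][0] + B[0][2] = -1 + -1 = -2, A[0][1] + B[1][2] = 1 + -3 = -2, A[0][2] + B[2][2] = -2 + 1 = -1) = -2 (attained at k = 0)
  C[1][0] = min over k of (A[1][0] + B[0][0] = -1 + 4 = 3, A[1][1] + B[1][0] = 0 + -5 = -5, A[1][2] + B[2][0] = -2 + 9 = 7) = -5 (attained at k = 1)
  C[1][1] = min over k of (A[1][0] + B[0][1] = -1 + -2 = -3, A[1][1] + B[1][1] = 0 + -5 = -5, A[1][2] + B[2][1] = -2 + 6 = 4) = -5 (attained at k = 1)
  C[1][2] = min over k of (A[1][0] + B[0][2] = -1 + -1 = -2, A[1][1] + B[1][2] = 0 + -3 = -3, A[1][2] + B[2][2] = -2 + 1 = -1) = -3 (attained at k = 1)
  C[2][0] = min over k of (A[2][0] + B[0][0] = 5 + 4 = 9, A[2][1] + B[1][0] = -1 + -5 = -6, A[2][2] + B[2][0] = -1 + 9 = 8) = -6 (attained at k = 1)
  C[2][1] = min over k of (A[2][0] + B[0][1] = 5 + -2 = 3, A[2][1] + B[1][1] = -1 + -5 = -6, A[2][2] + B[2][1] = -1 + 6 = 5) = -6 (attained at k = 1)
  C[2][2] = min over k of (A[2][0] + B[0][2] = 5 + -1 = 4, A[2][1] + B[1][2] = -1 + -3 = -4, A[2][2] + B[2][2] = -1 + 1 = 0) = -4 (attained at k = 1)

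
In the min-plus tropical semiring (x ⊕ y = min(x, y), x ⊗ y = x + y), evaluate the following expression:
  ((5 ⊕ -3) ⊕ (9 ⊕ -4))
((5 ⊕ -3) ⊕ (9 ⊕ -4)) = -4

Expand innermost to outermost. Recall ⊕ takes the minimum of its arguments and ⊗ takes their sum. Working out the expression ((5 ⊕ -3) ⊕ (9 ⊕ -4)) gives -4.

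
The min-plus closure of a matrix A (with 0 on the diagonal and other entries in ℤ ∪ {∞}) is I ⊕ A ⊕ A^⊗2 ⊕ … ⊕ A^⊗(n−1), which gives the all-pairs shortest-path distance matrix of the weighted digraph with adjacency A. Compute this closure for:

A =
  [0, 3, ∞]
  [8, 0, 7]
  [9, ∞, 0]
Closure =
  [0, 3, 10]
  [8, 0, 7]
  [9, 12, 0]

This is the Floyd-Warshall all-pairs shortest-path computation. For each intermediate vertex k = 0, 1, …, 2, update dist[i][j] ← min(dist[i][j], dist[i][k] + dist[k][j]). The final matrix gives, for each (i, j), the minimum total weight of any directed path from i to j (possibly empty when i = j).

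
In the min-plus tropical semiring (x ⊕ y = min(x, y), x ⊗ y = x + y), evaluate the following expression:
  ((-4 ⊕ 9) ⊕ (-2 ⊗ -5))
((-4 ⊕ 9) ⊕ (-2 ⊗ -5)) = -7

Expand innermost to outermost. Recall ⊕ takes the minimum of its arguments and ⊗ takes their sum. Working out the expression ((-4 ⊕ 9) ⊕ (-2 ⊗ -5)) gives -7.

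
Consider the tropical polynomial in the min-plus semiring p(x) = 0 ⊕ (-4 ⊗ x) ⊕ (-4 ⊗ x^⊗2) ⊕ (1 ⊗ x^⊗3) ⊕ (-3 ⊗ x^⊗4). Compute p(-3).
p(-3) = -15

A tropical monomial a ⊗ x^⊗i evaluates to a + i · x. Evaluating each term at x = -3:
  Term 0 contributes 0 + 0 · -3 = 0
  Term 1 contributes -4 + 1 · -3 = -7
  Term 2 contributes -4 + 2 · -3 = -10
  Term 3 contributes 1 + 3 · -3 = -8
  Term 4 contributes -3 + 4 · -3 = -15
p(-3) = ⊕ of these = min[0, -7, -10, -8, -15] = -15.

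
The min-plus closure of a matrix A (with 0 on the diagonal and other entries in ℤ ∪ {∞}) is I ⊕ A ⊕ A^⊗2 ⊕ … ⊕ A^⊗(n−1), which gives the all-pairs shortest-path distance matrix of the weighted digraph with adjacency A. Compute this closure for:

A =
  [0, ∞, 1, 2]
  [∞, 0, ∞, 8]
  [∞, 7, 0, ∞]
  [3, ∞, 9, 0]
Closure =
  [0, 8, 1, 2]
  [11, 0, 12, 8]
  [18, 7, 0, 15]
  [3, 11, 4, 0]

This is the Floyd-Warshall all-pairs shortest-path computation. For each intermediate vertex k = 0, 1, …, 3, update dist[i][j] ← min(dist[i][j], dist[i][k] + dist[k][j]). The final matrix gives, for each (i, j), the minimum total weight of any directed path from i to j (possibly empty when i = j).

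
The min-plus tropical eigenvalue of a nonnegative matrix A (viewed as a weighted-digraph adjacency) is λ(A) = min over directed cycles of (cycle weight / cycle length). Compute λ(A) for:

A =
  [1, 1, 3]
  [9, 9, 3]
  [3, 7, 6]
λ(A) = 1

Enumerate directed cycles and compute their means (weight / length). Sample:
  cycle 0 → 0: weight = 1, length = 1, mean = 1/1 ≈ 1.000
  cycle 1 → 1: weight = 9, length = 1, mean = 9/1 ≈ 9.000
  cycle 2 → 2: weight = 6, length = 1, mean = 6/1 ≈ 6.000
  cycle 0 → 1 → 0: weight = 10, length = 2, mean = 10/2 ≈ 5.000
  cycle 0 → 2 → 0: weight = 6, length = 2, mean = 6/2 ≈ 3.000
  cycle 1 → 0 → 1: weight = 10, length = 2, mean = 10/2 ≈ 5.000
Minimum mean = 1.000, attained e.g. along the cycle 0 → 0 with weight 1 and length 1. So λ(A) = 1/1 = 1.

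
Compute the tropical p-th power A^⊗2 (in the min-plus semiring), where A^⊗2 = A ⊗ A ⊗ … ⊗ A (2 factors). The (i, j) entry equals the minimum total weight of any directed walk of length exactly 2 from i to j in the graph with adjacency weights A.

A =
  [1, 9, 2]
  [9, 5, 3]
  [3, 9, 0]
A^⊗2 =
  [2, 10, 2]
  [6, 10, 3]
  [3, 9, 0]

Each entry (A^⊗2)_ij equals the minimum over all length-2 walks i = v_0 → v_1 → … → v_2 = j of Σ_t A[v_t][v_{t+1}]. For example, for (i, j) = (0, 2) we minimise over 3 possible intermediate vertex sequences; the minimum is 2, attained along the walk 0 → 2 → 2.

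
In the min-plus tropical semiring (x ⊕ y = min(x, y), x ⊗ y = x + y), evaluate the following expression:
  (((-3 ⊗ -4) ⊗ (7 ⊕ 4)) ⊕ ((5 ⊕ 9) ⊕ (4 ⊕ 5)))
(((-3 ⊗ -4) ⊗ (7 ⊕ 4)) ⊕ ((5 ⊕ 9) ⊕ (4 ⊕ 5))) = -3

Expand innermost to outermost. Recall ⊕ takes the minimum of its arguments and ⊗ takes their sum. Working out the expression (((-3 ⊗ -4) ⊗ (7 ⊕ 4)) ⊕ ((5 ⊕ 9) ⊕ (4 ⊕ 5))) gives -3.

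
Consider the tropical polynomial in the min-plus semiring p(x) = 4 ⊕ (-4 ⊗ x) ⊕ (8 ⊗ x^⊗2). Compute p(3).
p(3) = -1

A tropical monomial a ⊗ x^⊗i evaluates to a + i · x. Evaluating each term at x = 3:
  Term 0 contributes 4 + 0 · 3 = 4
  Term 1 contributes -4 + 1 · 3 = -1
  Term 2 contributes 8 + 2 · 3 = 14
p(3) = ⊕ of these = min[4, -1, 14] = -1.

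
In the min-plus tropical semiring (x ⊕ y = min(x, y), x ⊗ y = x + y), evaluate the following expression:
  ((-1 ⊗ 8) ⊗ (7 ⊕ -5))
((-1 ⊗ 8) ⊗ (7 ⊕ -5)) = 2

Expand innermost to outermost. Recall ⊕ takes the minimum of its arguments and ⊗ takes their sum. Working out the expression ((-1 ⊗ 8) ⊗ (7 ⊕ -5)) gives 2.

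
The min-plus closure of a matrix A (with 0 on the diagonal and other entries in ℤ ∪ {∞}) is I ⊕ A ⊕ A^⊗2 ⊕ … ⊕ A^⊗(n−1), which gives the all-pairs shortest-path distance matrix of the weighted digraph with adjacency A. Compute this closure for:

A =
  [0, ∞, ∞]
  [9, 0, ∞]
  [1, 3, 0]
Closure =
  [0, ∞, ∞]
  [9, 0, ∞]
  [1, 3, 0]

This is the Floyd-Warshall all-pairs shortest-path computation. For each intermediate vertex k = 0, 1, …, 2, update dist[i][j] ← min(dist[i][j], dist[i][k] + dist[k][j]). The final matrix gives, for each (i, j), the minimum total weight of any directed path from i to j (possibly empty when i = j).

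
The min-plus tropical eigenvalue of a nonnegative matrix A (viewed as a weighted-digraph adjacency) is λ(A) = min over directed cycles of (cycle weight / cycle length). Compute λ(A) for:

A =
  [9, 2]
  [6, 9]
λ(A) = 4

Enumerate directed cycles and compute their means (weight / length). Sample:
  cycle 0 → 0: weight = 9, length = 1, mean = 9/1 ≈ 9.000
  cycle 1 → 1: weight = 9, length = 1, mean = 9/1 ≈ 9.000
  cycle 0 → 1 → 0: weight = 8, length = 2, mean = 8/2 ≈ 4.000
  cycle 1 → 0 → 1: weight = 8, length = 2, mean = 8/2 ≈ 4.000
Minimum mean = 4.000, attained e.g. along the cycle 0 → 1 → 0 with weight 8 and length 2. So λ(A) = 8/2 = 4.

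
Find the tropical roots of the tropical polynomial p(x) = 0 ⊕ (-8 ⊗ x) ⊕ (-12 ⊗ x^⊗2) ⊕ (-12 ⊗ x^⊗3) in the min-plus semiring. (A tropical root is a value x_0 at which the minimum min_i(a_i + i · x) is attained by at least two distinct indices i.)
Roots: {0, 4, 8}

Each tropical root is a break point of the lower envelope of the lines y = a_i + i · x (there are 4 lines, with slopes 0, 1, ..., 3). Only the lines that attain the minimum somewhere contribute to roots; other lines are dominated. Here the surviving (envelope) indices are i = 3, i = 2, i = 1, i = 0.
Intersections between consecutive envelope lines give the roots: for adjacent envelope indices i < j the intersection is x = (a_i − a_j) / (j − i). Reading off the sorted break points: {0, 4, 8}.
Verification: at each break x_0, at least two indices attain the minimum of min_i(a_i + i · x_0).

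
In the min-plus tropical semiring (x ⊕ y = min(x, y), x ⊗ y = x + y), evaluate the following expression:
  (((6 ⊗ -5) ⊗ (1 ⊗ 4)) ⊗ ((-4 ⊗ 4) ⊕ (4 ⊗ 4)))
(((6 ⊗ -5) ⊗ (1 ⊗ 4)) ⊗ ((-4 ⊗ 4) ⊕ (4 ⊗ 4))) = 6

Expand innermost to outermost. Recall ⊕ takes the minimum of its arguments and ⊗ takes their sum. Working out the expression (((6 ⊗ -5) ⊗ (1 ⊗ 4)) ⊗ ((-4 ⊗ 4) ⊕ (4 ⊗ 4))) gives 6.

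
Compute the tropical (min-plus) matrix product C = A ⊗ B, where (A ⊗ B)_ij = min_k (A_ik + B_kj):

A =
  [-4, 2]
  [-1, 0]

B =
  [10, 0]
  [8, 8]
A ⊗ B =
  [6, -4]
  [8, -1]

Apply the min-plus product entry-by-entry:
  C[0][0] = min over k of (A[0][0] + B[0][0] = -4 + 10 = 6, A[0][1] + B[1][0] = 2 + 8 = 10) = 6 (attained at k = 0)
  C[0][1] = min over k of (A[0][0] + B[0][1] = -4 + 0 = -4, A[0][1] + B[1][1] = 2 + 8 = 10) = -4 (attained at k = 0)
  C[1][0] = min over k of (A[1][0] + B[0][0] = -1 + 10 = 9, A[1][1] + B[1][0] = 0 + 8 = 8) = 8 (attained at k = 1)
  C[1][1] = min over k of (A[1][0] + B[0][1] = -1 + 0 = -1, A[1][1] + B[1][1] = 0 + 8 = 8) = -1 (attained at k = 0)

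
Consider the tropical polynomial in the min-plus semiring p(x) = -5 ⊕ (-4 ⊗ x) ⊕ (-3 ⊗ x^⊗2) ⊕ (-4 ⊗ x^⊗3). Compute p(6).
p(6) = -5

A tropical monomial a ⊗ x^⊗i evaluates to a + i · x. Evaluating each term at x = 6:
  Term 0 contributes -5 + 0 · 6 = -5
  Term 1 contributes -4 + 1 · 6 = 2
  Term 2 contributes -3 + 2 · 6 = 9
  Term 3 contributes -4 + 3 · 6 = 14
p(6) = ⊕ of these = min[-5, 2, 9, 14] = -5.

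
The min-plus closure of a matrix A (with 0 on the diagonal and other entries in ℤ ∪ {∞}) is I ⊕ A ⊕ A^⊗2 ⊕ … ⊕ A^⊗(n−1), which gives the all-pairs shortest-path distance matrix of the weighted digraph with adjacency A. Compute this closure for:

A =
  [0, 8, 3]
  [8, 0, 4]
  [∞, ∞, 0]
Closure =
  [0, 8, 3]
  [8, 0, 4]
  [∞, ∞, 0]

This is the Floyd-Warshall all-pairs shortest-path computation. For each intermediate vertex k = 0, 1, …, 2, update dist[i][j] ← min(dist[i][j], dist[i][k] + dist[k][j]). The final matrix gives, for each (i, j), the minimum total weight of any directed path from i to j (possibly empty when i = j).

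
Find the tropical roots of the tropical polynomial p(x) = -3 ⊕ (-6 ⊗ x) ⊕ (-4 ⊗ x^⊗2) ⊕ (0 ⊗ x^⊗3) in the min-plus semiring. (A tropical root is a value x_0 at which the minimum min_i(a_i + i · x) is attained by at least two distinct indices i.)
Roots: {-4, -2, 3}

Each tropical root is a break point of the lower envelope of the lines y = a_i + i · x (there are 4 lines, with slopes 0, 1, ..., 3). Only the lines that attain the minimum somewhere contribute to roots; other lines are dominated. Here the surviving (envelope) indices are i = 3, i = 2, i = 1, i = 0.
Intersections between consecutive envelope lines give the roots: for adjacent envelope indices i < j the intersection is x = (a_i − a_j) / (j − i). Reading off the sorted break points: {-4, -2, 3}.
Verification: at each break x_0, at least two indices attain the minimum of min_i(a_i + i · x_0).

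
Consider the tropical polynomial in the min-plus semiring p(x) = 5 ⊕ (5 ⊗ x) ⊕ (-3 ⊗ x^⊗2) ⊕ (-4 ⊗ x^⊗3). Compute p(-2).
p(-2) = -10

A tropical monomial a ⊗ x^⊗i evaluates to a + i · x. Evaluating each term at x = -2:
  Term 0 contributes 5 + 0 · -2 = 5
  Term 1 contributes 5 + 1 · -2 = 3
  Term 2 contributes -3 + 2 · -2 = -7
  Term 3 contributes -4 + 3 · -2 = -10
p(-2) = ⊕ of these = min[5, 3, -7, -10] = -10.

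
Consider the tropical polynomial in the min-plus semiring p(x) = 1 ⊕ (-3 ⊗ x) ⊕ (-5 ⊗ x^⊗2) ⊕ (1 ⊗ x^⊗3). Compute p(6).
p(6) = 1

A tropical monomial a ⊗ x^⊗i evaluates to a + i · x. Evaluating each term at x = 6:
  Term 0 contributes 1 + 0 · 6 = 1
  Term 1 contributes -3 + 1 · 6 = 3
  Term 2 contributes -5 + 2 · 6 = 7
  Term 3 contributes 1 + 3 · 6 = 19
p(6) = ⊕ of these = min[1, 3, 7, 19] = 1.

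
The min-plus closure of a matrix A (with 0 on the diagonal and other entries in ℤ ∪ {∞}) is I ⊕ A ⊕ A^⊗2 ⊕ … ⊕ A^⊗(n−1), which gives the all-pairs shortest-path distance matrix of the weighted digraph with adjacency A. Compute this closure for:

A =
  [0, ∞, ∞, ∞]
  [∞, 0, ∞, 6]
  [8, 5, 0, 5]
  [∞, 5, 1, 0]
Closure =
  [0, ∞, ∞, ∞]
  [15, 0, 7, 6]
  [8, 5, 0, 5]
  [9, 5, 1, 0]

This is the Floyd-Warshall all-pairs shortest-path computation. For each intermediate vertex k = 0, 1, …, 3, update dist[i][j] ← min(dist[i][j], dist[i][k] + dist[k][j]). The final matrix gives, for each (i, j), the minimum total weight of any directed path from i to j (possibly empty when i = j).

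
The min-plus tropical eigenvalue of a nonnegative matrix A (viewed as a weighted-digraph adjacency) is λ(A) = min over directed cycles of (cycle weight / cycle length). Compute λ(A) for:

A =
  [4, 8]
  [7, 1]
λ(A) = 1

Enumerate directed cycles and compute their means (weight / length). Sample:
  cycle 0 → 0: weight = 4, length = 1, mean = 4/1 ≈ 4.000
  cycle 1 → 1: weight = 1, length = 1, mean = 1/1 ≈ 1.000
  cycle 0 → 1 → 0: weight = 15, length = 2, mean = 15/2 ≈ 7.500
  cycle 1 → 0 → 1: weight = 15, length = 2, mean = 15/2 ≈ 7.500
Minimum mean = 1.000, attained e.g. along the cycle 1 → 1 with weight 1 and length 1. So λ(A) = 1/1 = 1.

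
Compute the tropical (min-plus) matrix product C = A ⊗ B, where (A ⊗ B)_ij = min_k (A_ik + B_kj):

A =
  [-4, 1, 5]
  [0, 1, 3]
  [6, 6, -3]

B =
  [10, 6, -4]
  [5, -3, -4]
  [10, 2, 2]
A ⊗ B =
  [6, -2, -8]
  [6, -2, -4]
  [7, -1, -1]

Apply the min-plus product entry-by-entry:
  C[0][0] = min over k of (A[0][0] + B[0][0] = -4 + 10 = 6, A[0][1] + B[1][0] = 1 + 5 = 6, A[0][2] + B[2][0] = 5 + 10 = 15) = 6 (attained at k = 0)
  C[0][1] = min over k of (A[0][0] + B[0][1] = -4 + 6 = 2, A[0][1] + B[1][1] = 1 + -3 = -2, A[0][2] + B[2][1] = 5 + 2 = 7) = -2 (attained at k = 1)
  C[0][2] = min over k of (A[0][0] + B[0][2] = -4 + -4 = -8, A[0][1] + B[1][2] = 1 + -4 = -3, A[0][2] + B[2][2] = 5 + 2 = 7) = -8 (attained at k = 0)
  C[1][0] = min over k of (A[1][0] + B[0][0] = 0 + 10 = 10, A[1][1] + B[1][0] = 1 + 5 = 6, A[1][2] + B[2][0] = 3 + 10 = 13) = 6 (attained at k = 1)
  C[1][1] = min over k of (A[1][0] + B[0][1] = 0 + 6 = 6, A[1][1] + B[1][1] = 1 + -3 = -2, A[1][2] + B[2][1] = 3 + 2 = 5) = -2 (attained at k = 1)
  C[1][2] = min over k of (A[1][0] + B[0][2] = 0 + -4 = -4, A[1][1] + B[1][2] = 1 + -4 = -3, A[1][2] + B[2][2] = 3 + 2 = 5) = -4 (attained at k = 0)
  C[2][0] = min over k of (A[2][0] + B[0][0] = 6 + 10 = 16, A[2][1] + B[1][0] = 6 + 5 = 11, A[2][2] + B[2][0] = -3 + 10 = 7) = 7 (attained at k = 2)
  C[2][1] = min over k of (A[2][0] + B[0][1] = 6 + 6 = 12, A[2][1] + B[1][1] = 6 + -3 = 3, A[2][2] + B[2][1] = -3 + 2 = -1) = -1 (attained at k = 2)
  C[2][2] = min over k of (A[2][0] + B[0][2] = 6 + -4 = 2, A[2][1] + B[1][2] = 6 + -4 = 2, A[2][2] + B[2][2] = -3 + 2 = -1) = -1 (attained at k = 2)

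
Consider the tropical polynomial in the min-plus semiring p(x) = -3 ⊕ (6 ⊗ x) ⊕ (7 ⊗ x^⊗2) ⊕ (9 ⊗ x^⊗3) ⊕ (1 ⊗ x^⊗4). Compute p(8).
p(8) = -3

A tropical monomial a ⊗ x^⊗i evaluates to a + i · x. Evaluating each term at x = 8:
  Term 0 contributes -3 + 0 · 8 = -3
  Term 1 contributes 6 + 1 · 8 = 14
  Term 2 contributes 7 + 2 · 8 = 23
  Term 3 contributes 9 + 3 · 8 = 33
  Term 4 contributes 1 + 4 · 8 = 33
p(8) = ⊕ of these = min[-3, 14, 23, 33, 33] = -3.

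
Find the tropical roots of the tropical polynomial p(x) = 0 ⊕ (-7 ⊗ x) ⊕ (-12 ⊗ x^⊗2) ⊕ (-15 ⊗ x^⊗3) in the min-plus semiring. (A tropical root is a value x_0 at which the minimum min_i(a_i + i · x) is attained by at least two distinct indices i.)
Roots: {3, 5, 7}

Each tropical root is a break point of the lower envelope of the lines y = a_i + i · x (there are 4 lines, with slopes 0, 1, ..., 3). Only the lines that attain the minimum somewhere contribute to roots; other lines are dominated. Here the surviving (envelope) indices are i = 3, i = 2, i = 1, i = 0.
Intersections between consecutive envelope lines give the roots: for adjacent envelope indices i < j the intersection is x = (a_i − a_j) / (j − i). Reading off the sorted break points: {3, 5, 7}.
Verification: at each break x_0, at least two indices attain the minimum of min_i(a_i + i · x_0).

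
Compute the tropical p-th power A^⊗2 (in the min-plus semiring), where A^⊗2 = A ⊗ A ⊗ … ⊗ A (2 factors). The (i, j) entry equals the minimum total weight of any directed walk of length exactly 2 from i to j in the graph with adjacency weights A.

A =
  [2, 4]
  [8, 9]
A^⊗2 =
  [4, 6]
  [10, 12]

Each entry (A^⊗2)_ij equals the minimum over all length-2 walks i = v_0 → v_1 → … → v_2 = j of Σ_t A[v_t][v_{t+1}]. For example, for (i, j) = (0, 1) we minimise over 2 possible intermediate vertex sequences; the minimum is 6, attained along the walk 0 → 0 → 1.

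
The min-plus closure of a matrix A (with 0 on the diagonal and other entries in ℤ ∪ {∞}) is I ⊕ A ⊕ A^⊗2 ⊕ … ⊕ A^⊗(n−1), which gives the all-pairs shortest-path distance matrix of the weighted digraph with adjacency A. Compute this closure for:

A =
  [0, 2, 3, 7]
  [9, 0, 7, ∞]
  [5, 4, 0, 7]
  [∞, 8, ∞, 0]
Closure =
  [0, 2, 3, 7]
  [9, 0, 7, 14]
  [5, 4, 0, 7]
  [17, 8, 15, 0]

This is the Floyd-Warshall all-pairs shortest-path computation. For each intermediate vertex k = 0, 1, …, 3, update dist[i][j] ← min(dist[i][j], dist[i][k] + dist[k][j]). The final matrix gives, for each (i, j), the minimum total weight of any directed path from i to j (possibly empty when i = j).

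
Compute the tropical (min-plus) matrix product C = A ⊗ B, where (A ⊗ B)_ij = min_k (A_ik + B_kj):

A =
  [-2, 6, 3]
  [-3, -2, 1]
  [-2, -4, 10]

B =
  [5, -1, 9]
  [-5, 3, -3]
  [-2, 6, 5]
A ⊗ B =
  [1, -3, 3]
  [-7, -4, -5]
  [-9, -3, -7]

Apply the min-plus product entry-by-entry:
  C[0][0] = min over k of (A[0][0] + B[0][0] = -2 + 5 = 3, A[0][1] + B[1][0] = 6 + -5 = 1, A[0][2] + B[2][0] = 3 + -2 = 1) = 1 (attained at k = 1)
  C[0][1] = min over k of (A[0][0] + B[0][1] = -2 + -1 = -3, A[0][1] + B[1][1] = 6 + 3 = 9, A[0][2] + B[2][1] = 3 + 6 = 9) = -3 (attained at k = 0)
  C[0][2] = min over k of (A[0][0] + B[0][2] = -2 + 9 = 7, A[0][1] + B[1][2] = 6 + -3 = 3, A[0][2] + B[2][2] = 3 + 5 = 8) = 3 (attained at k = 1)
  C[1][0] = min over k of (A[1][0] + B[0][0] = -3 + 5 = 2, A[1][1] + B[1][0] = -2 + -5 = -7, A[1][2] + B[2][0] = 1 + -2 = -1) = -7 (attained at k = 1)
  C[1][1] = min over k of (A[1][0] + B[0][1] = -3 + -1 = -4, A[1][1] + B[1][1] = -2 + 3 = 1, A[1][2] + B[2][1] = 1 + 6 = 7) = -4 (attained at k = 0)
  C[1][2] = min over k of (A[1][0] + B[0][2] = -3 + 9 = 6, A[1][1] + B[1][2] = -2 + -3 = -5, A[1][2] + B[2][2] = 1 + 5 = 6) = -5 (attained at k = 1)
  C[2][0] = min over k of (A[2][0] + B[0][0] = -2 + 5 = 3, A[2][1] + B[1][0] = -4 + -5 = -9, A[2][2] + B[2][0] = 10 + -2 = 8) = -9 (attained at k = 1)
  C[2][1] = min over k of (A[2][0] + B[0][1] = -2 + -1 = -3, A[2][1] + B[1][1] = -4 + 3 = -1, A[2][2] + B[2][1] = 10 + 6 = 16) = -3 (attained at k = 0)
  C[2][2] = min over k of (A[2][0] + B[0][2] = -2 + 9 = 7, A[2][1] + B[1][2] = -4 + -3 = -7, A[2][2] + B[2][2] = 10 + 5 = 15) = -7 (attained at k = 1)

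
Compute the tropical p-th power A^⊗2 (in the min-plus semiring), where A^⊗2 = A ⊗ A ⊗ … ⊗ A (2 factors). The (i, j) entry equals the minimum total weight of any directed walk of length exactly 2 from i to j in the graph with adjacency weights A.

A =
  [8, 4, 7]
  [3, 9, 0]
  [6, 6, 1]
A^⊗2 =
  [7, 12, 4]
  [6, 6, 1]
  [7, 7, 2]

Each entry (A^⊗2)_ij equals the minimum over all length-2 walks i = v_0 → v_1 → … → v_2 = j of Σ_t A[v_t][v_{t+1}]. For example, for (i, j) = (0, 2) we minimise over 3 possible intermediate vertex sequences; the minimum is 4, attained along the walk 0 → 1 → 2.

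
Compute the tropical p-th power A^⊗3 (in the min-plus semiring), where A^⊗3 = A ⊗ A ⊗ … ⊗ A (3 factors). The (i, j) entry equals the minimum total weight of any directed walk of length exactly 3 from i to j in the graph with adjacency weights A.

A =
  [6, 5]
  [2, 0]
A^⊗3 =
  [7, 5]
  [2, 0]

Each entry (A^⊗3)_ij equals the minimum over all length-3 walks i = v_0 → v_1 → … → v_3 = j of Σ_t A[v_t][v_{t+1}]. For example, for (i, j) = (0, 1) we minimise over 4 possible intermediate vertex sequences; the minimum is 5, attained along the walk 0 → 1 → 1 → 1.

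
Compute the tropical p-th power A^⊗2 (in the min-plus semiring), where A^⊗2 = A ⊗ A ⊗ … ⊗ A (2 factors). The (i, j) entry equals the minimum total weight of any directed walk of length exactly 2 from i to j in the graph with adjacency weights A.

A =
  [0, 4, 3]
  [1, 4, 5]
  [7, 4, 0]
A^⊗2 =
  [0, 4, 3]
  [1, 5, 4]
  [5, 4, 0]

Each entry (A^⊗2)_ij equals the minimum over all length-2 walks i = v_0 → v_1 → … → v_2 = j of Σ_t A[v_t][v_{t+1}]. For example, for (i, j) = (0, 2) we minimise over 3 possible intermediate vertex sequences; the minimum is 3, attained along the walk 0 → 0 → 2.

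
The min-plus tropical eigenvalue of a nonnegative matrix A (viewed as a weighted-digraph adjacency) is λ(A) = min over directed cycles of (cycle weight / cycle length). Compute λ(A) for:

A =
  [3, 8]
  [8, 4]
λ(A) = 3

Enumerate directed cycles and compute their means (weight / length). Sample:
  cycle 0 → 0: weight = 3, length = 1, mean = 3/1 ≈ 3.000
  cycle 1 → 1: weight = 4, length = 1, mean = 4/1 ≈ 4.000
  cycle 0 → 1 → 0: weight = 16, length = 2, mean = 16/2 ≈ 8.000
  cycle 1 → 0 → 1: weight = 16, length = 2, mean = 16/2 ≈ 8.000
Minimum mean = 3.000, attained e.g. along the cycle 0 → 0 with weight 3 and length 1. So λ(A) = 3/1 = 3.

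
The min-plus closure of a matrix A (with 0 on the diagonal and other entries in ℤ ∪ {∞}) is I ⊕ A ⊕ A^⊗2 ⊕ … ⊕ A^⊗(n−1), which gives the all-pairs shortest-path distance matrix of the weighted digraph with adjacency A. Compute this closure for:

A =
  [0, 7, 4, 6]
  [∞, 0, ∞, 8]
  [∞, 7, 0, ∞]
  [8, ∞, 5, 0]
Closure =
  [0, 7, 4, 6]
  [16, 0, 13, 8]
  [23, 7, 0, 15]
  [8, 12, 5, 0]

This is the Floyd-Warshall all-pairs shortest-path computation. For each intermediate vertex k = 0, 1, …, 3, update dist[i][j] ← min(dist[i][j], dist[i][k] + dist[k][j]). The final matrix gives, for each (i, j), the minimum total weight of any directed path from i to j (possibly empty when i = j).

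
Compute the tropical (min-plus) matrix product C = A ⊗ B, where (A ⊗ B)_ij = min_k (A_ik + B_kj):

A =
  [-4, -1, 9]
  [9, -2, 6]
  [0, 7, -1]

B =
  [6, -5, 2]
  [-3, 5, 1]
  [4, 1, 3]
A ⊗ B =
  [-4, -9, -2]
  [-5, 3, -1]
  [3, -5, 2]

Apply the min-plus product entry-by-entry:
  C[0][0] = min over k of (A[0][0] + B[0][0] = -4 + 6 = 2, A[0][1] + B[1][0] = -1 + -3 = -4, A[0][2] + B[2][0] = 9 + 4 = 13) = -4 (attained at k = 1)
  C[0][1] = min over k of (A[0][0] + B[0][1] = -4 + -5 = -9, A[0][1] + B[1][1] = -1 + 5 = 4, A[0][2] + B[2][1] = 9 + 1 = 10) = -9 (attained at k = 0)
  C[0][2] = min over k of (A[0][0] + B[0][2] = -4 + 2 = -2, A[0][1] + B[1][2] = -1 + 1 = 0, A[0][2] + B[2][2] = 9 + 3 = 12) = -2 (attained at k = 0)
  C[1][0] = min over k of (A[1][0] + B[0][0] = 9 + 6 = 15, A[1][1] + B[1][0] = -2 + -3 = -5, A[1][2] + B[2][0] = 6 + 4 = 10) = -5 (attained at k = 1)
  C[1][1] = min over k of (A[1][0] + B[0][1] = 9 + -5 = 4, A[1][1] + B[1][1] = -2 + 5 = 3, A[1][2] + B[2][1] = 6 + 1 = 7) = 3 (attained at k = 1)
  C[1][2] = min over k of (A[1][0] + B[0][2] = 9 + 2 = 11, A[1][1] + B[1][2] = -2 + 1 = -1, A[1][2] + B[2][2] = 6 + 3 = 9) = -1 (attained at k = 1)
  C[2][0] = min over k of (A[2][0] + B[0][0] = 0 + 6 = 6, A[2][1] + B[1][0] = 7 + -3 = 4, A[2][2] + B[2][0] = -1 + 4 = 3) = 3 (attained at k = 2)
  C[2][1] = min over k of (A[2][0] + B[0][1] = 0 + -5 = -5, A[2][1] + B[1][1] = 7 + 5 = 12, A[2][2] + B[2][1] = -1 + 1 = 0) = -5 (attained at k = 0)
  C[2][2] = min over k of (A[2][0] + B[0][2] = 0 + 2 = 2, A[2][1] + B[1][2] = 7 + 1 = 8, A[2][2] + B[2][2] = -1 + 3 = 2) = 2 (attained at k = 0)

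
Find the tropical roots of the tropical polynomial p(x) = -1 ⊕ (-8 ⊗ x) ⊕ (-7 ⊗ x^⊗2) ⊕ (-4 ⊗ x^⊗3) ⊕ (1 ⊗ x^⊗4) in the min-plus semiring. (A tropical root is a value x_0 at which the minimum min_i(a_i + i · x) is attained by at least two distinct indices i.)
Roots: {-5, -3, -1, 7}

Each tropical root is a break point of the lower envelope of the lines y = a_i + i · x (there are 5 lines, with slopes 0, 1, ..., 4). Only the lines that attain the minimum somewhere contribute to roots; other lines are dominated. Here the surviving (envelope) indices are i = 4, i = 3, i = 2, i = 1, i = 0.
Intersections between consecutive envelope lines give the roots: for adjacent envelope indices i < j the intersection is x = (a_i − a_j) / (j − i). Reading off the sorted break points: {-5, -3, -1, 7}.
Verification: at each break x_0, at least two indices attain the minimum of min_i(a_i + i · x_0).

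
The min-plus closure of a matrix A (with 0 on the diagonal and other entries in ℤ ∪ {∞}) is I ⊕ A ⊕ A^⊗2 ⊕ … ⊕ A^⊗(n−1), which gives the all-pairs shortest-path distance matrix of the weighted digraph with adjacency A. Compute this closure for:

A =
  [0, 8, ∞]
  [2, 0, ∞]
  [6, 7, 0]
Closure =
  [0, 8, ∞]
  [2, 0, ∞]
  [6, 7, 0]

This is the Floyd-Warshall all-pairs shortest-path computation. For each intermediate vertex k = 0, 1, …, 2, update dist[i][j] ← min(dist[i][j], dist[i][k] + dist[k][j]). The final matrix gives, for each (i, j), the minimum total weight of any directed path from i to j (possibly empty when i = j).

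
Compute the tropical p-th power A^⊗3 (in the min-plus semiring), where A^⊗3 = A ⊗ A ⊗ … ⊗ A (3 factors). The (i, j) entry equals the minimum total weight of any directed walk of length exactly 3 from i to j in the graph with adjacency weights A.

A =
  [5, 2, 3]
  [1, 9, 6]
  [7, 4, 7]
A^⊗3 =
  [8, 5, 6]
  [4, 8, 9]
  [10, 7, 8]

Each entry (A^⊗3)_ij equals the minimum over all length-3 walks i = v_0 → v_1 → … → v_3 = j of Σ_t A[v_t][v_{t+1}]. For example, for (i, j) = (0, 2) we minimise over 9 possible intermediate vertex sequences; the minimum is 6, attained along the walk 0 → 1 → 0 → 2.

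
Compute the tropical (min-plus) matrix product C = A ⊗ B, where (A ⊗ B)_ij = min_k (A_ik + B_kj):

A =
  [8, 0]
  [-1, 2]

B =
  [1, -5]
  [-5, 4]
A ⊗ B =
  [-5, 3]
  [-3, -6]

Apply the min-plus product entry-by-entry:
  C[0][0] = min over k of (A[0][0] + B[0][0] = 8 + 1 = 9, A[0][1] + B[1][0] = 0 + -5 = -5) = -5 (attained at k = 1)
  C[0][1] = min over k of (A[0][0] + B[0][1] = 8 + -5 = 3, A[0][1] + B[1][1] = 0 + 4 = 4) = 3 (attained at k = 0)
  C[1][0] = min over k of (A[1][0] + B[0][0] = -1 + 1 = 0, A[1][1] + B[1][0] = 2 + -5 = -3) = -3 (attained at k = 1)
  C[1][1] = min over k of (A[1][0] + B[0][1] = -1 + -5 = -6, A[1][1] + B[1][1] = 2 + 4 = 6) = -6 (attained at k = 0)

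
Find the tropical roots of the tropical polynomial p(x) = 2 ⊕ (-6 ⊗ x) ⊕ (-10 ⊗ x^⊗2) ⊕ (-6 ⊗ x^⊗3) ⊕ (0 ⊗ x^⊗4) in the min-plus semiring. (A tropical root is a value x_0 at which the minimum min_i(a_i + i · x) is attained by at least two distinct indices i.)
Roots: {-6, -4, 4, 8}

Each tropical root is a break point of the lower envelope of the lines y = a_i + i · x (there are 5 lines, with slopes 0, 1, ..., 4). Only the lines that attain the minimum somewhere contribute to roots; other lines are dominated. Here the surviving (envelope) indices are i = 4, i = 3, i = 2, i = 1, i = 0.
Intersections between consecutive envelope lines give the roots: for adjacent envelope indices i < j the intersection is x = (a_i − a_j) / (j − i). Reading off the sorted break points: {-6, -4, 4, 8}.
Verification: at each break x_0, at least two indices attain the minimum of min_i(a_i + i · x_0).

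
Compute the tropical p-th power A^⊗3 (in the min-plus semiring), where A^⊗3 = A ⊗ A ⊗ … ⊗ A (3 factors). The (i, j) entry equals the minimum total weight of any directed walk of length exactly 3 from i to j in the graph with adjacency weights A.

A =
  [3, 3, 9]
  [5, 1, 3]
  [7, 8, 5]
A^⊗3 =
  [9, 5, 7]
  [7, 3, 5]
  [13, 10, 12]

Each entry (A^⊗3)_ij equals the minimum over all length-3 walks i = v_0 → v_1 → … → v_3 = j of Σ_t A[v_t][v_{t+1}]. For example, for (i, j) = (0, 2) we minimise over 9 possible intermediate vertex sequences; the minimum is 7, attained along the walk 0 → 1 → 1 → 2.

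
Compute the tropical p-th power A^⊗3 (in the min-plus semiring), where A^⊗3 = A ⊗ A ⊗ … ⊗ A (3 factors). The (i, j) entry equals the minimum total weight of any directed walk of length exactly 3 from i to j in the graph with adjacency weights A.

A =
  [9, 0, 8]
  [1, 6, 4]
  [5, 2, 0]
A^⊗3 =
  [7, 1, 4]
  [2, 6, 4]
  [3, 2, 0]

Each entry (A^⊗3)_ij equals the minimum over all length-3 walks i = v_0 → v_1 → … → v_3 = j of Σ_t A[v_t][v_{t+1}]. For example, for (i, j) = (0, 2) we minimise over 9 possible intermediate vertex sequences; the minimum is 4, attained along the walk 0 → 1 → 2 → 2.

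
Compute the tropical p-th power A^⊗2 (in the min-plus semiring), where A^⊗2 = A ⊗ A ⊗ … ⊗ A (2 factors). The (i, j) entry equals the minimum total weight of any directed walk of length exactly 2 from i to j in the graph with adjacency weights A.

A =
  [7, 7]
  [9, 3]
A^⊗2 =
  [14, 10]
  [12, 6]

Each entry (A^⊗2)_ij equals the minimum over all length-2 walks i = v_0 → v_1 → … → v_2 = j of Σ_t A[v_t][v_{t+1}]. For example, for (i, j) = (0, 1) we minimise over 2 possible intermediate vertex sequences; the minimum is 10, attained along the walk 0 → 1 → 1.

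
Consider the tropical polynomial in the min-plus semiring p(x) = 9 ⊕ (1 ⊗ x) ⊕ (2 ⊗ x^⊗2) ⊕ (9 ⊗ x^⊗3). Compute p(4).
p(4) = 5

A tropical monomial a ⊗ x^⊗i evaluates to a + i · x. Evaluating each term at x = 4:
  Term 0 contributes 9 + 0 · 4 = 9
  Term 1 contributes 1 + 1 · 4 = 5
  Term 2 contributes 2 + 2 · 4 = 10
  Term 3 contributes 9 + 3 · 4 = 21
p(4) = ⊕ of these = min[9, 5, 10, 21] = 5.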